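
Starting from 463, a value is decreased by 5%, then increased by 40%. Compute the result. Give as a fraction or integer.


Start: 463
Step 1: decrease by 5% => multiply by 95/100
  463 * 95/100 = 8797/20
Step 2: increase by 40% => multiply by 140/100
  8797/20 * 140/100 = 61579/100
Final value = 61579/100

61579/100


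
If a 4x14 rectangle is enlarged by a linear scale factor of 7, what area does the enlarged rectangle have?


Original dimensions: 4 x 14
Enlargement factor = 7
New width = 4 * 7 = 28
New height = 14 * 7 = 98
New area = 28 * 98 = 2744

2744


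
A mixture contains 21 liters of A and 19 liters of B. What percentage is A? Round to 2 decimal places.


Volume of A = 21 L
Volume of B = 19 L
Total volume = 21 + 19 = 40 L
Percentage of A = (21/40) * 100
= 52.50%

52.50


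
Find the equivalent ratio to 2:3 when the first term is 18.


Original ratio: 2:3
First term target: 18
Scale factor = 18 / 2 = 9
Multiply second term: 3 * 9 = 27
Equivalent ratio = 18:27

18:27


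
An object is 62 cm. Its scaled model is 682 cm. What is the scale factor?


Original length = 62 cm
Scaled length = 682 cm
Scale factor = 682 / 62
= 11

11


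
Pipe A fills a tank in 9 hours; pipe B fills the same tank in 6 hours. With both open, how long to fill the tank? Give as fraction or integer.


Rate of A = 1/9 job per hour
Rate of B = 1/6 job per hour
Combined rate = 1/9 + 1/6
Find common denominator: (6 + 9)/(9*6) = 15/54
Combined rate = 5/18 job per hour
Time together = 1 / (5/18) = 18/5 hours

18/5


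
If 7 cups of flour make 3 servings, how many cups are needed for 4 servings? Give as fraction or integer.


Original: 7 cups for 3 servings
Target servings = 4
Scaling factor = 4/3
New amount = 7 * 4/3
= 28/3
= 28/3 cups

28/3


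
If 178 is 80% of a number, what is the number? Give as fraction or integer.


Given: 178 is 80% of the whole
Set up: 178 = 80/100 * whole
whole = 178 * 100 / 80
whole = 17800 / 80
whole = 445/2

445/2


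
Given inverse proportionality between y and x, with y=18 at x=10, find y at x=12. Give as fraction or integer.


Inverse proportion: y = k/x
Find k: k = 10 * 18 = 180
Compute y at x=12: y = 180/12
y = 15

15


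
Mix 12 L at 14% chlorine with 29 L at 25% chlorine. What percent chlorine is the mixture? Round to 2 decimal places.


Solute in mixture 1 = 14% of 12 L = 12*14/100 = 42/25 L
Solute in mixture 2 = 25% of 29 L = 29*25/100 = 29/4 L
Total solute = 42/25 + 29/4 = 893/100 L
Total volume = 12 + 29 = 41 L
Final concentration = 893/100/41 * 100 = 21.78%

21.78


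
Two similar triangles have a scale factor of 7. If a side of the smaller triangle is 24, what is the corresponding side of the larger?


Similar triangles have proportional sides
Scale factor = 7
Smaller side = 24
Corresponding larger side = 24 * 7
= 168

168


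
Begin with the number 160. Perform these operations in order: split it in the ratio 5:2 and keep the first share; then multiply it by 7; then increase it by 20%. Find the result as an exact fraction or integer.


Start with 160.
Step 1: Split 5:2, first share = 160 * 5/7 = 800/7
Step 2: Multiply by 7: 800/7 * 7 = 800
Step 3: Increase by 20%: 800 * 120/100 = 960
Final result = 960

960


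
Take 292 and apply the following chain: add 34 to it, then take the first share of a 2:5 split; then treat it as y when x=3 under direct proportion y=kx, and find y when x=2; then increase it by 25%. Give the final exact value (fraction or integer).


Start with 292.
Step 1: Add 34: 292+34=326; split 2:5 first = 326*2/7 = 652/7
Step 2: Direct prop: k = (652/7)/3; new y = k*2 = 652/7*2/3 = 1304/21
Step 3: Increase by 25%: 1304/21 * 125/100 = 1630/21
Final result = 1630/21

1630/21


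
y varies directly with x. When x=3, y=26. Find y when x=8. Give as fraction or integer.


Direct proportion: y = kx
Find k: k = 26/3 = 26/3
Compute y at x=8: y = 26/3 * 8
y = 208/3

208/3


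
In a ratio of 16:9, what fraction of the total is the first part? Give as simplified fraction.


Total parts = 16 + 9 = 25
First part fraction = 16/25
Simplify: 16/25 = 16/25

16/25


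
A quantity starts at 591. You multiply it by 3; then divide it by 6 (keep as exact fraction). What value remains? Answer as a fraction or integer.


Start with 591.
Step 1: Multiply by 3: 591 * 3 = 1773
Step 2: Divide by 6: 1773 / 6 = 591/2
Final result = 591/2

591/2


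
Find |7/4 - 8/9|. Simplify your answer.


Simplify: 7/4 = 7/4 and 8/9 = 8/9
Find common denominator: LCD = 36
Convert: 63/36 and 32/36
Difference = |63 - 32|/36 = 31/36
Simplified = 31/36

31/36


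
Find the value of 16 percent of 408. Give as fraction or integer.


Compute 16% of 408
Convert percentage: 16% = 16/100
Multiply: 408 * 16/100
= 6528/100
= 1632/25

1632/25


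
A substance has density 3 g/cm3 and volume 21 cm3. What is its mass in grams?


Using mass = density * volume
Density = 3 g/cm3
Volume = 21 cm3
Mass = 3 * 21
= 63 g

63


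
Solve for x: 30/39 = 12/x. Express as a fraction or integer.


Setting up: 30/39 = 12/x
Cross multiply: 30 * x = 39 * 12
30x = 468
x = 468/30
x = 78/5

78/5


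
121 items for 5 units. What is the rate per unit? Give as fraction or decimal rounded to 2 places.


Total items = 121
Number of units = 5
Unit rate = 121 / 5
= 24.20 items per unit

24.20


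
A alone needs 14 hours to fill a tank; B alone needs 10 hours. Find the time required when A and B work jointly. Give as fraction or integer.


Rate of A = 1/14 job per hour
Rate of B = 1/10 job per hour
Combined rate = 1/14 + 1/10
Find common denominator: (10 + 14)/(14*10) = 24/140
Combined rate = 6/35 job per hour
Time together = 1 / (6/35) = 35/6 hours

35/6


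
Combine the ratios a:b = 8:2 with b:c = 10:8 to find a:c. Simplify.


Given a:b = 8:2 and b:c = 10:8
Make b consistent. Multiply first ratio by 10: a:b = 80:20
Multiply second ratio by 2: b:c = 20:16
Now b = 20 in both, so a:b:c = 80:20:16
Therefore a:c = 80:16
Simplify by GCD: a:c = 5:1

5:1


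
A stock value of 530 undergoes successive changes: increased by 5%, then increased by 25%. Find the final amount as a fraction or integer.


Start: 530
Step 1: increase by 5% => multiply by 105/100
  530 * 105/100 = 1113/2
Step 2: increase by 25% => multiply by 125/100
  1113/2 * 125/100 = 5565/8
Final value = 5565/8

5565/8


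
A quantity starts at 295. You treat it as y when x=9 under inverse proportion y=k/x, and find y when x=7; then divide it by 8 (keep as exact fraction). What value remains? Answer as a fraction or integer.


Start with 295.
Step 1: Inverse prop: k = (295)*9; new y = k/7 = 295*9/7 = 2655/7
Step 2: Divide by 8: 2655/7 / 8 = 2655/56
Final result = 2655/56

2655/56


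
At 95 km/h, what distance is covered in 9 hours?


Using distance = speed * time
Speed = 95 km/h
Time = 9 hours
Distance = 95 * 9
= 855 km

855


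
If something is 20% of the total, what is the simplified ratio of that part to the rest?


Part = 20%, Remainder = 80%
Ratio = 20:80
GCD(20, 80) = 20
Simplify: 1:4 = 1:4

1:4


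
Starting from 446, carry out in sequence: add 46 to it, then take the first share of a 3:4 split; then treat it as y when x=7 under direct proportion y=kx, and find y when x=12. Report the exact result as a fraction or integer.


Start with 446.
Step 1: Add 46: 446+46=492; split 3:4 first = 492*3/7 = 1476/7
Step 2: Direct prop: k = (1476/7)/7; new y = k*12 = 1476/7*12/7 = 17712/49
Final result = 17712/49

17712/49


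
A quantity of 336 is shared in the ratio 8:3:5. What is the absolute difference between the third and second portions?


Total parts = 8 + 3 + 5 = 16
Value per part = 336 / 16 = 21
Shares: 8*21=168, 3*21=63, 5*21=105
Third share = 105, second share = 63
Difference = |105 - 63| = 42

42


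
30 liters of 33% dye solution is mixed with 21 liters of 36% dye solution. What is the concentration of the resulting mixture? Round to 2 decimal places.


Solute in mixture 1 = 33% of 30 L = 30*33/100 = 99/10 L
Solute in mixture 2 = 36% of 21 L = 21*36/100 = 189/25 L
Total solute = 99/10 + 189/25 = 873/50 L
Total volume = 30 + 21 = 51 L
Final concentration = 873/50/51 * 100 = 34.24%

34.24


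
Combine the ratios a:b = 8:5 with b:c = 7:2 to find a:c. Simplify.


Given a:b = 8:5 and b:c = 7:2
Make b consistent. Multiply first ratio by 7: a:b = 56:35
Multiply second ratio by 5: b:c = 35:10
Now b = 35 in both, so a:b:c = 56:35:10
Therefore a:c = 56:10
Simplify by GCD: a:c = 28:5

28:5


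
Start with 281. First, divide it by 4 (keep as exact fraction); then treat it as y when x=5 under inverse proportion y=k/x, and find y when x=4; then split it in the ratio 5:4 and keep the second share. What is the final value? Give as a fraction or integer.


Start with 281.
Step 1: Divide by 4: 281 / 4 = 281/4
Step 2: Inverse prop: k = (281/4)*5; new y = k/4 = 281/4*5/4 = 1405/16
Step 3: Split 5:4, second share = 1405/16 * 4/9 = 1405/36
Final result = 1405/36

1405/36


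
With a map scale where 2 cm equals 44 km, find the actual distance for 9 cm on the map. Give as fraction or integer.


Map scale: 2 cm = 44 km
Measured distance on map = 9 cm
Set up proportion: 9 * 44 / 2
= 396 / 2
= 198 km

198


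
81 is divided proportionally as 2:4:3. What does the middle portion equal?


Ratio = 2:4:3
Total parts = 2 + 4 + 3 = 9
Value per part = 81 / 9 = 9
First share = 2 * 9 = 18
Middle share = 4 * 9 = 36
Third share = 3 * 9 = 27

36


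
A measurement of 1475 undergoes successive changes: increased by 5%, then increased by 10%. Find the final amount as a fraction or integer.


Start: 1475
Step 1: increase by 5% => multiply by 105/100
  1475 * 105/100 = 6195/4
Step 2: increase by 10% => multiply by 110/100
  6195/4 * 110/100 = 13629/8
Final value = 13629/8

13629/8


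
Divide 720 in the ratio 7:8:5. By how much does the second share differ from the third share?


Total parts = 7 + 8 + 5 = 20
Value per part = 720 / 20 = 36
Shares: 7*36=252, 8*36=288, 5*36=180
Second share = 288, third share = 180
Difference = |288 - 180| = 108

108


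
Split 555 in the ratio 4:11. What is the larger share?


Total parts = 4 + 11 = 15
Value per part = 555 / 15 = 37
First share = 4 * 37 = 148
Second share = 11 * 37 = 407
Larger share = 407

407


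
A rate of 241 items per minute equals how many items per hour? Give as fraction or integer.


Converting from per minute to per hour
Rate = 241 items per minute
Multiply by 60: 241 * 60
= 14460 items per hour

14460


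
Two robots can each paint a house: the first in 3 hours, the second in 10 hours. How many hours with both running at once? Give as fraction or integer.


Rate of A = 1/3 job per hour
Rate of B = 1/10 job per hour
Combined rate = 1/3 + 1/10
Find common denominator: (10 + 3)/(3*10) = 13/30
Combined rate = 13/30 job per hour
Time together = 1 / (13/30) = 30/13 hours

30/13


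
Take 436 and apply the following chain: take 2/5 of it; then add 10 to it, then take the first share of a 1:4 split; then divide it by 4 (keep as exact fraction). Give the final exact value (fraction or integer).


Start with 436.
Step 1: Take 2/5: 436 * 2/5 = 872/5
Step 2: Add 10: 872/5+10=922/5; split 1:4 first = 922/5*1/5 = 922/25
Step 3: Divide by 4: 922/25 / 4 = 461/50
Final result = 461/50

461/50


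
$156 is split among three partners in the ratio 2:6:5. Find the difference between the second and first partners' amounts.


Total parts = 2 + 6 + 5 = 13
Value per part = 156 / 13 = 12
Shares: 2*12=24, 6*12=72, 5*12=60
Second share = 72, first share = 24
Difference = |72 - 24| = 48

48


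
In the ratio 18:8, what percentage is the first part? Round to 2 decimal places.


Total parts = 18 + 8 = 26
First part fraction = 18/26
Percentage = (18/26) * 100
= 0.692308 * 100
= 69.23%

69.23


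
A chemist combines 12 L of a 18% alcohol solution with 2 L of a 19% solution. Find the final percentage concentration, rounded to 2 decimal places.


Solute in mixture 1 = 18% of 12 L = 12*18/100 = 54/25 L
Solute in mixture 2 = 19% of 2 L = 2*19/100 = 19/50 L
Total solute = 54/25 + 19/50 = 127/50 L
Total volume = 12 + 2 = 14 L
Final concentration = 127/50/14 * 100 = 18.14%

18.14


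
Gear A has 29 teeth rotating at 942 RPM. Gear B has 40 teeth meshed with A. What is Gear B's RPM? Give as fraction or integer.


Gear ratio: teeth_A * RPM_A = teeth_B * RPM_B
29 * 942 = 40 * RPM_B
27318 = 40 * RPM_B
RPM_B = 27318 / 40
RPM_B = 13659/20

13659/20


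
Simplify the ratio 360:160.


Find GCD(360, 160)
GCD = 40
Divide both by 40: 360/40 = 9, 160/40 = 4
Simplified ratio = 9:4

9:4


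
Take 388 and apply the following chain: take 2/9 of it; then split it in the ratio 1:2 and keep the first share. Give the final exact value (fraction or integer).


Start with 388.
Step 1: Take 2/9: 388 * 2/9 = 776/9
Step 2: Split 1:2, first share = 776/9 * 1/3 = 776/27
Final result = 776/27

776/27


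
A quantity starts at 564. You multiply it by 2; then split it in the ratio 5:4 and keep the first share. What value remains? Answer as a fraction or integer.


Start with 564.
Step 1: Multiply by 2: 564 * 2 = 1128
Step 2: Split 5:4, first share = 1128 * 5/9 = 1880/3
Final result = 1880/3

1880/3


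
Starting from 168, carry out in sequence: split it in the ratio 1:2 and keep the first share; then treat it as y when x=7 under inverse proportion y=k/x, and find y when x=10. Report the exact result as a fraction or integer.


Start with 168.
Step 1: Split 1:2, first share = 168 * 1/3 = 56
Step 2: Inverse prop: k = (56)*7; new y = k/10 = 56*7/10 = 196/5
Final result = 196/5

196/5


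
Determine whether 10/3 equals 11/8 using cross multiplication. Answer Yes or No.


Cross multiply to check 10/3 = 11/8
Left cross product: 10 * 8 = 80
Right cross product: 3 * 11 = 33
80 != 33
Not equal, so proportions differ => No

No


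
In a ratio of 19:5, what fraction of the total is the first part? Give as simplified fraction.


Total parts = 19 + 5 = 24
First part fraction = 19/24
Simplify: 19/24 = 19/24

19/24


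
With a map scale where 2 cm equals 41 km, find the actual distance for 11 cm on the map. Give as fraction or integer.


Map scale: 2 cm = 41 km
Measured distance on map = 11 cm
Set up proportion: 11 * 41 / 2
= 451 / 2
= 451/2 km

451/2


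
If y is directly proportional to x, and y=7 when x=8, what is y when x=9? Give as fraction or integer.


Direct proportion: y = kx
Find k: k = 7/8 = 7/8
Compute y at x=9: y = 7/8 * 9
y = 63/8

63/8


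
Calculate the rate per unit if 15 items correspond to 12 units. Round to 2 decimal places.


Total items = 15
Number of units = 12
Unit rate = 15 / 12
= 1.25 items per unit

1.25


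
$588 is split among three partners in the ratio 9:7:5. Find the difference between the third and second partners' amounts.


Total parts = 9 + 7 + 5 = 21
Value per part = 588 / 21 = 28
Shares: 9*28=252, 7*28=196, 5*28=140
Third share = 140, second share = 196
Difference = |140 - 196| = 56

56


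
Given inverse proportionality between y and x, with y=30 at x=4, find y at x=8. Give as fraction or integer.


Inverse proportion: y = k/x
Find k: k = 4 * 30 = 120
Compute y at x=8: y = 120/8
y = 15

15


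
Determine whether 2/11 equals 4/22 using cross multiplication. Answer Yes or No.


Cross multiply to check 2/11 = 4/22
Left cross product: 2 * 22 = 44
Right cross product: 11 * 4 = 44
44 = 44
Equal, so proportions match => Yes

Yes


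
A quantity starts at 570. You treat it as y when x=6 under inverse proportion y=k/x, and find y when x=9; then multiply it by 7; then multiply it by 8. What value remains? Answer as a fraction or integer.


Start with 570.
Step 1: Inverse prop: k = (570)*6; new y = k/9 = 570*6/9 = 380
Step 2: Multiply by 7: 380 * 7 = 2660
Step 3: Multiply by 8: 2660 * 8 = 21280
Final result = 21280

21280


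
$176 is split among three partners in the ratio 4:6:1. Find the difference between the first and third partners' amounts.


Total parts = 4 + 6 + 1 = 11
Value per part = 176 / 11 = 16
Shares: 4*16=64, 6*16=96, 1*16=16
First share = 64, third share = 16
Difference = |64 - 16| = 48

48


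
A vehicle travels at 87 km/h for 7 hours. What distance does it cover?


Using distance = speed * time
Speed = 87 km/h
Time = 7 hours
Distance = 87 * 7
= 609 km

609


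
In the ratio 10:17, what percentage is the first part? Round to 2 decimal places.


Total parts = 10 + 17 = 27
First part fraction = 10/27
Percentage = (10/27) * 100
= 0.37037 * 100
= 37.04%

37.04


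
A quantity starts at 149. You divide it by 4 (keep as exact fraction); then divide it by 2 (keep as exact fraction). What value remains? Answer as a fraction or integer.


Start with 149.
Step 1: Divide by 4: 149 / 4 = 149/4
Step 2: Divide by 2: 149/4 / 2 = 149/8
Final result = 149/8

149/8


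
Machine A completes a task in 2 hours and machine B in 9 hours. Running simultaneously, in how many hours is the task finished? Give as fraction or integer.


Rate of A = 1/2 job per hour
Rate of B = 1/9 job per hour
Combined rate = 1/2 + 1/9
Find common denominator: (9 + 2)/(2*9) = 11/18
Combined rate = 11/18 job per hour
Time together = 1 / (11/18) = 18/11 hours

18/11


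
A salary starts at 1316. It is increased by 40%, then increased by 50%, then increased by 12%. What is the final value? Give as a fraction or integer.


Start: 1316
Step 1: increase by 40% => multiply by 140/100
  1316 * 140/100 = 9212/5
Step 2: increase by 50% => multiply by 150/100
  9212/5 * 150/100 = 13818/5
Step 3: increase by 12% => multiply by 112/100
  13818/5 * 112/100 = 386904/125
Final value = 386904/125

386904/125


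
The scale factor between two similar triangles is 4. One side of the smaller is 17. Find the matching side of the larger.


Similar triangles have proportional sides
Scale factor = 4
Smaller side = 17
Corresponding larger side = 17 * 4
= 68

68


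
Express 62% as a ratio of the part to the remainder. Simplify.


Part = 62%, Remainder = 38%
Ratio = 62:38
GCD(62, 38) = 2
Simplify: 31:19 = 31:19

31:19


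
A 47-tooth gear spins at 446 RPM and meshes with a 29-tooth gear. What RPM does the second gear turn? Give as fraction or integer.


Gear ratio: teeth_A * RPM_A = teeth_B * RPM_B
47 * 446 = 29 * RPM_B
20962 = 29 * RPM_B
RPM_B = 20962 / 29
RPM_B = 20962/29

20962/29


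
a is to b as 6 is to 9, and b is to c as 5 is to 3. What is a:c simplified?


Given a:b = 6:9 and b:c = 5:3
Make b consistent. Multiply first ratio by 5: a:b = 30:45
Multiply second ratio by 9: b:c = 45:27
Now b = 45 in both, so a:b:c = 30:45:27
Therefore a:c = 30:27
Simplify by GCD: a:c = 10:9

10:9


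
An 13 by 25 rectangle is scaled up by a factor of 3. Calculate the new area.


Original dimensions: 13 x 25
Enlargement factor = 3
New width = 13 * 3 = 39
New height = 25 * 3 = 75
New area = 39 * 75 = 2925

2925


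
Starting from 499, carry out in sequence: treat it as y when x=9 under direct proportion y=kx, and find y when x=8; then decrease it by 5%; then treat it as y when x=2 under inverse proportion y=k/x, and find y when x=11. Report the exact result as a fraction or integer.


Start with 499.
Step 1: Direct prop: k = (499)/9; new y = k*8 = 499*8/9 = 3992/9
Step 2: Decrease by 5%: 3992/9 * 95/100 = 18962/45
Step 3: Inverse prop: k = (18962/45)*2; new y = k/11 = 18962/45*2/11 = 37924/495
Final result = 37924/495

37924/495


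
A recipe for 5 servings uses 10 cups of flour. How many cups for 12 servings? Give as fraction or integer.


Original: 10 cups for 5 servings
Target servings = 12
Scaling factor = 12/5
New amount = 10 * 12/5
= 120/5
= 24 cups

24


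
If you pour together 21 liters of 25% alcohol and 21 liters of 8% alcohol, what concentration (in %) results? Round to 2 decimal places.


Solute in mixture 1 = 25% of 21 L = 21*25/100 = 21/4 L
Solute in mixture 2 = 8% of 21 L = 21*8/100 = 42/25 L
Total solute = 21/4 + 42/25 = 693/100 L
Total volume = 21 + 21 = 42 L
Final concentration = 693/100/42 * 100 = 16.50%

16.50


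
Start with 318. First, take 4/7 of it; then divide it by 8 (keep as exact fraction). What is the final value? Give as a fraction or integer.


Start with 318.
Step 1: Take 4/7: 318 * 4/7 = 1272/7
Step 2: Divide by 8: 1272/7 / 8 = 159/7
Final result = 159/7

159/7


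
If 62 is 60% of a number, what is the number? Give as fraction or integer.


Given: 62 is 60% of the whole
Set up: 62 = 60/100 * whole
whole = 62 * 100 / 60
whole = 6200 / 60
whole = 310/3

310/3


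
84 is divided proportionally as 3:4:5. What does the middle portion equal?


Ratio = 3:4:5
Total parts = 3 + 4 + 5 = 12
Value per part = 84 / 12 = 7
First share = 3 * 7 = 21
Middle share = 4 * 7 = 28
Third share = 5 * 7 = 35

28


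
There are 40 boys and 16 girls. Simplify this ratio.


Find GCD(40, 16)
GCD = 8
Divide both by 8: 40/8 = 5, 16/8 = 2
Simplified ratio = 5:2

5:2


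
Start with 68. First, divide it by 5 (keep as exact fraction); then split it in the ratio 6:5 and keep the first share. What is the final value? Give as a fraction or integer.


Start with 68.
Step 1: Divide by 5: 68 / 5 = 68/5
Step 2: Split 6:5, first share = 68/5 * 6/11 = 408/55
Final result = 408/55

408/55


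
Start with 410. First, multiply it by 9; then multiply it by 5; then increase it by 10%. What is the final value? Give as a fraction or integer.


Start with 410.
Step 1: Multiply by 9: 410 * 9 = 3690
Step 2: Multiply by 5: 3690 * 5 = 18450
Step 3: Increase by 10%: 18450 * 110/100 = 20295
Final result = 20295

20295


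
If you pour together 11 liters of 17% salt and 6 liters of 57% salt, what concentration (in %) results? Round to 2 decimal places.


Solute in mixture 1 = 17% of 11 L = 11*17/100 = 187/100 L
Solute in mixture 2 = 57% of 6 L = 6*57/100 = 171/50 L
Total solute = 187/100 + 171/50 = 529/100 L
Total volume = 11 + 6 = 17 L
Final concentration = 529/100/17 * 100 = 31.12%

31.12


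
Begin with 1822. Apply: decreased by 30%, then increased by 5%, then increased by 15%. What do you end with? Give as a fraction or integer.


Start: 1822
Step 1: decrease by 30% => multiply by 70/100
  1822 * 70/100 = 6377/5
Step 2: increase by 5% => multiply by 105/100
  6377/5 * 105/100 = 133917/100
Step 3: increase by 15% => multiply by 115/100
  133917/100 * 115/100 = 3080091/2000
Final value = 3080091/2000

3080091/2000


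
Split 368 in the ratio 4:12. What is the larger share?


Total parts = 4 + 12 = 16
Value per part = 368 / 16 = 23
First share = 4 * 23 = 92
Second share = 12 * 23 = 276
Larger share = 276

276


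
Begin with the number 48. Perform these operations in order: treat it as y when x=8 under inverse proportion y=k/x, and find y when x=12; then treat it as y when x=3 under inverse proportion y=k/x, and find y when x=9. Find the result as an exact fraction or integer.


Start with 48.
Step 1: Inverse prop: k = (48)*8; new y = k/12 = 48*8/12 = 32
Step 2: Inverse prop: k = (32)*3; new y = k/9 = 32*3/9 = 32/3
Final result = 32/3

32/3


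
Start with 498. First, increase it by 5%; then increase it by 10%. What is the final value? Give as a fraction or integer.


Start with 498.
Step 1: Increase by 5%: 498 * 105/100 = 5229/10
Step 2: Increase by 10%: 5229/10 * 110/100 = 57519/100
Final result = 57519/100

57519/100


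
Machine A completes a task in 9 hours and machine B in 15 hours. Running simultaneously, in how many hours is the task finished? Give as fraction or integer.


Rate of A = 1/9 job per hour
Rate of B = 1/15 job per hour
Combined rate = 1/9 + 1/15
Find common denominator: (15 + 9)/(9*15) = 24/135
Combined rate = 8/45 job per hour
Time together = 1 / (8/45) = 45/8 hours

45/8


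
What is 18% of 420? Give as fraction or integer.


Compute 18% of 420
Convert percentage: 18% = 18/100
Multiply: 420 * 18/100
= 7560/100
= 378/5

378/5


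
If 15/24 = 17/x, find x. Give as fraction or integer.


Setting up: 15/24 = 17/x
Cross multiply: 15 * x = 24 * 17
15x = 408
x = 408/15
x = 136/5

136/5


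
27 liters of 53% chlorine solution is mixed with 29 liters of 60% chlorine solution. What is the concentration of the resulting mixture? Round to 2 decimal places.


Solute in mixture 1 = 53% of 27 L = 27*53/100 = 1431/100 L
Solute in mixture 2 = 60% of 29 L = 29*60/100 = 87/5 L
Total solute = 1431/100 + 87/5 = 3171/100 L
Total volume = 27 + 29 = 56 L
Final concentration = 3171/100/56 * 100 = 56.63%

56.63


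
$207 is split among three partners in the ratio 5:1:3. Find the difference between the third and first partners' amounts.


Total parts = 5 + 1 + 3 = 9
Value per part = 207 / 9 = 23
Shares: 5*23=115, 1*23=23, 3*23=69
Third share = 69, first share = 115
Difference = |69 - 115| = 46

46


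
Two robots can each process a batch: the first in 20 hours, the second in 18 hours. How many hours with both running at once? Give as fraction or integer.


Rate of A = 1/20 job per hour
Rate of B = 1/18 job per hour
Combined rate = 1/20 + 1/18
Find common denominator: (18 + 20)/(20*18) = 38/360
Combined rate = 19/180 job per hour
Time together = 1 / (19/180) = 180/19 hours

180/19


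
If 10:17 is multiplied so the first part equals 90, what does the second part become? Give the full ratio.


Original ratio: 10:17
First term target: 90
Scale factor = 90 / 10 = 9
Multiply second term: 17 * 9 = 153
Equivalent ratio = 90:153

90:153


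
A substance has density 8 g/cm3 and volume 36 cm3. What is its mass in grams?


Using mass = density * volume
Density = 8 g/cm3
Volume = 36 cm3
Mass = 8 * 36
= 288 g

288


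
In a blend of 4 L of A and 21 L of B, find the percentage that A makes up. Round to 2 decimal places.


Volume of A = 4 L
Volume of B = 21 L
Total volume = 4 + 21 = 25 L
Percentage of A = (4/25) * 100
= 16.00%

16.00


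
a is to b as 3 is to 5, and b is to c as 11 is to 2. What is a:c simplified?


Given a:b = 3:5 and b:c = 11:2
Make b consistent. Multiply first ratio by 11: a:b = 33:55
Multiply second ratio by 5: b:c = 55:10
Now b = 55 in both, so a:b:c = 33:55:10
Therefore a:c = 33:10
Simplify by GCD: a:c = 33:10

33:10


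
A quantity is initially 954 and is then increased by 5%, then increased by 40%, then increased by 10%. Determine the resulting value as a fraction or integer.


Start: 954
Step 1: increase by 5% => multiply by 105/100
  954 * 105/100 = 10017/10
Step 2: increase by 40% => multiply by 140/100
  10017/10 * 140/100 = 70119/50
Step 3: increase by 10% => multiply by 110/100
  70119/50 * 110/100 = 771309/500
Final value = 771309/500

771309/500


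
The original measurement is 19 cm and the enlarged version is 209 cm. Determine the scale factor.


Original length = 19 cm
Scaled length = 209 cm
Scale factor = 209 / 19
= 11

11


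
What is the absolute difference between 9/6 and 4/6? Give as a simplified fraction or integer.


Simplify: 9/6 = 3/2 and 4/6 = 2/3
Find common denominator: LCD = 6
Convert: 9/6 and 4/6
Difference = |9 - 4|/6 = 5/6
Simplified = 5/6

5/6


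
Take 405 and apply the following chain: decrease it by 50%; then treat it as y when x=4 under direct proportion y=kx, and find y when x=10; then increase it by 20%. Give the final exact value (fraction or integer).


Start with 405.
Step 1: Decrease by 50%: 405 * 50/100 = 405/2
Step 2: Direct prop: k = (405/2)/4; new y = k*10 = 405/2*10/4 = 2025/4
Step 3: Increase by 20%: 2025/4 * 120/100 = 1215/2
Final result = 1215/2

1215/2


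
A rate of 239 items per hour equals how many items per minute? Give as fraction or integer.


Converting from per hour to per minute
Rate = 239 items per hour
Divide by 60: 239/60
= 239/60 items per minute

239/60


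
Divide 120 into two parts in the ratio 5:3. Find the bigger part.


Total parts = 5 + 3 = 8
Value per part = 120 / 8 = 15
First share = 5 * 15 = 75
Second share = 3 * 15 = 45
Larger share = 75

75


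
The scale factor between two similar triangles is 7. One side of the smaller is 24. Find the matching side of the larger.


Similar triangles have proportional sides
Scale factor = 7
Smaller side = 24
Corresponding larger side = 24 * 7
= 168

168


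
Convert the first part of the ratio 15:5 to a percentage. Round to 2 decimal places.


Total parts = 15 + 5 = 20
First part fraction = 15/20
Percentage = (15/20) * 100
= 0.75 * 100
= 75.00%

75.00


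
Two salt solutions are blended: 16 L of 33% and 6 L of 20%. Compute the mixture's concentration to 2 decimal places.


Solute in mixture 1 = 33% of 16 L = 16*33/100 = 132/25 L
Solute in mixture 2 = 20% of 6 L = 6*20/100 = 6/5 L
Total solute = 132/25 + 6/5 = 162/25 L
Total volume = 16 + 6 = 22 L
Final concentration = 162/25/22 * 100 = 29.45%

29.45


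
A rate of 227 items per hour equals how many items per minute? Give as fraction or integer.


Converting from per hour to per minute
Rate = 227 items per hour
Divide by 60: 227/60
= 227/60 items per minute

227/60


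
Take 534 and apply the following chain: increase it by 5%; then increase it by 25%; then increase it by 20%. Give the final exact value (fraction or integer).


Start with 534.
Step 1: Increase by 5%: 534 * 105/100 = 5607/10
Step 2: Increase by 25%: 5607/10 * 125/100 = 5607/8
Step 3: Increase by 20%: 5607/8 * 120/100 = 16821/20
Final result = 16821/20

16821/20


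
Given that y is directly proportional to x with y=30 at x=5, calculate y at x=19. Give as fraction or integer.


Direct proportion: y = kx
Find k: k = 30/5 = 6
Compute y at x=19: y = 6 * 19
y = 114

114


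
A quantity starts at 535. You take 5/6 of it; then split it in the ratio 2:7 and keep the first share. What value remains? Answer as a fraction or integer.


Start with 535.
Step 1: Take 5/6: 535 * 5/6 = 2675/6
Step 2: Split 2:7, first share = 2675/6 * 2/9 = 2675/27
Final result = 2675/27

2675/27


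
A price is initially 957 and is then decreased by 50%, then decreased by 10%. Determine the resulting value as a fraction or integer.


Start: 957
Step 1: decrease by 50% => multiply by 50/100
  957 * 50/100 = 957/2
Step 2: decrease by 10% => multiply by 90/100
  957/2 * 90/100 = 8613/20
Final value = 8613/20

8613/20


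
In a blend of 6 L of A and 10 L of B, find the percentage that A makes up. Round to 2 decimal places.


Volume of A = 6 L
Volume of B = 10 L
Total volume = 6 + 10 = 16 L
Percentage of A = (6/16) * 100
= 37.50%

37.50


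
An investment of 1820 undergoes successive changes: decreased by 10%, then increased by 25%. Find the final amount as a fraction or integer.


Start: 1820
Step 1: decrease by 10% => multiply by 90/100
  1820 * 90/100 = 1638
Step 2: increase by 25% => multiply by 125/100
  1638 * 125/100 = 4095/2
Final value = 4095/2

4095/2


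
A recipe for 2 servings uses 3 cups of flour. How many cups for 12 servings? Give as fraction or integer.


Original: 3 cups for 2 servings
Target servings = 12
Scaling factor = 12/2
New amount = 3 * 12/2
= 36/2
= 18 cups

18


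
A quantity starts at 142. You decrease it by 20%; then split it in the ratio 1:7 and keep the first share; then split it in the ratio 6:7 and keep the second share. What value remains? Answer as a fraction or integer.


Start with 142.
Step 1: Decrease by 20%: 142 * 80/100 = 568/5
Step 2: Split 1:7, first share = 568/5 * 1/8 = 71/5
Step 3: Split 6:7, second share = 71/5 * 7/13 = 497/65
Final result = 497/65

497/65


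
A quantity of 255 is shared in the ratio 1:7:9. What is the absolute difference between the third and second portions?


Total parts = 1 + 7 + 9 = 17
Value per part = 255 / 17 = 15
Shares: 1*15=15, 7*15=105, 9*15=135
Third share = 135, second share = 105
Difference = |135 - 105| = 30

30


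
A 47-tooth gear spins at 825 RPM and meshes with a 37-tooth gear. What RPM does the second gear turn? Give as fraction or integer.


Gear ratio: teeth_A * RPM_A = teeth_B * RPM_B
47 * 825 = 37 * RPM_B
38775 = 37 * RPM_B
RPM_B = 38775 / 37
RPM_B = 38775/37

38775/37


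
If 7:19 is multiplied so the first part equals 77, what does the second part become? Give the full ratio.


Original ratio: 7:19
First term target: 77
Scale factor = 77 / 7 = 11
Multiply second term: 19 * 11 = 209
Equivalent ratio = 77:209

77:209


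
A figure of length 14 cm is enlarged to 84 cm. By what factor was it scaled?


Original length = 14 cm
Scaled length = 84 cm
Scale factor = 84 / 14
= 6

6


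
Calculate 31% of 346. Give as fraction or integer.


Compute 31% of 346
Convert percentage: 31% = 31/100
Multiply: 346 * 31/100
= 10726/100
= 5363/50

5363/50


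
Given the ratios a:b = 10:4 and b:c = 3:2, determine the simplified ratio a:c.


Given a:b = 10:4 and b:c = 3:2
Make b consistent. Multiply first ratio by 3: a:b = 30:12
Multiply second ratio by 4: b:c = 12:8
Now b = 12 in both, so a:b:c = 30:12:8
Therefore a:c = 30:8
Simplify by GCD: a:c = 15:4

15:4


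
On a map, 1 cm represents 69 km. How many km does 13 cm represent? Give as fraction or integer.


Map scale: 1 cm = 69 km
Measured distance on map = 13 cm
Set up proportion: 13 * 69 / 1
= 897 / 1
= 897 km

897


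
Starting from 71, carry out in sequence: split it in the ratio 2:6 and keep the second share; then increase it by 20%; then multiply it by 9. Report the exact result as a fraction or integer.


Start with 71.
Step 1: Split 2:6, second share = 71 * 6/8 = 213/4
Step 2: Increase by 20%: 213/4 * 120/100 = 639/10
Step 3: Multiply by 9: 639/10 * 9 = 5751/10
Final result = 5751/10

5751/10


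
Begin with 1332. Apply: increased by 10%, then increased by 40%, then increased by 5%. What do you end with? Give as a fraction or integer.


Start: 1332
Step 1: increase by 10% => multiply by 110/100
  1332 * 110/100 = 7326/5
Step 2: increase by 40% => multiply by 140/100
  7326/5 * 140/100 = 51282/25
Step 3: increase by 5% => multiply by 105/100
  51282/25 * 105/100 = 538461/250
Final value = 538461/250

538461/250


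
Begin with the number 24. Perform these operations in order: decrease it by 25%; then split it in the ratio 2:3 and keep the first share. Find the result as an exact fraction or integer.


Start with 24.
Step 1: Decrease by 25%: 24 * 75/100 = 18
Step 2: Split 2:3, first share = 18 * 2/5 = 36/5
Final result = 36/5

36/5


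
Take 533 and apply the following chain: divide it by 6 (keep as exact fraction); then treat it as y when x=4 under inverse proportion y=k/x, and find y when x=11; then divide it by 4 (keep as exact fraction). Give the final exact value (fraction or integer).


Start with 533.
Step 1: Divide by 6: 533 / 6 = 533/6
Step 2: Inverse prop: k = (533/6)*4; new y = k/11 = 533/6*4/11 = 1066/33
Step 3: Divide by 4: 1066/33 / 4 = 533/66
Final result = 533/66

533/66


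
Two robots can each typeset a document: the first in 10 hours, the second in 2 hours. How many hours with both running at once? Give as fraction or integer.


Rate of A = 1/10 job per hour
Rate of B = 1/2 job per hour
Combined rate = 1/10 + 1/2
Find common denominator: (2 + 10)/(10*2) = 12/20
Combined rate = 3/5 job per hour
Time together = 1 / (3/5) = 5/3 hours

5/3


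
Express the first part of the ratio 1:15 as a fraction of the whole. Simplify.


Total parts = 1 + 15 = 16
First part fraction = 1/16
Simplify: 1/16 = 1/16

1/16


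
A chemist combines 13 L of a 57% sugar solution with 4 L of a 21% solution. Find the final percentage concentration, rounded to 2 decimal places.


Solute in mixture 1 = 57% of 13 L = 13*57/100 = 741/100 L
Solute in mixture 2 = 21% of 4 L = 4*21/100 = 21/25 L
Total solute = 741/100 + 21/25 = 33/4 L
Total volume = 13 + 4 = 17 L
Final concentration = 33/4/17 * 100 = 48.53%

48.53


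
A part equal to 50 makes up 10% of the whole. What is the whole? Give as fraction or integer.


Given: 50 is 10% of the whole
Set up: 50 = 10/100 * whole
whole = 50 * 100 / 10
whole = 5000 / 10
whole = 500

500


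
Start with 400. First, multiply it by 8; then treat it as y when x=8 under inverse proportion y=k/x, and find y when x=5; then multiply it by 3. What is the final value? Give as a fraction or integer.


Start with 400.
Step 1: Multiply by 8: 400 * 8 = 3200
Step 2: Inverse prop: k = (3200)*8; new y = k/5 = 3200*8/5 = 5120
Step 3: Multiply by 3: 5120 * 3 = 15360
Final result = 15360

15360


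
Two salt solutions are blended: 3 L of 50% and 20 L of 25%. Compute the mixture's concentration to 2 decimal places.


Solute in mixture 1 = 50% of 3 L = 3*50/100 = 3/2 L
Solute in mixture 2 = 25% of 20 L = 20*25/100 = 5 L
Total solute = 3/2 + 5 = 13/2 L
Total volume = 3 + 20 = 23 L
Final concentration = 13/2/23 * 100 = 28.26%

28.26


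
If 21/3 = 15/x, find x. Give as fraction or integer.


Setting up: 21/3 = 15/x
Cross multiply: 21 * x = 3 * 15
21x = 45
x = 45/21
x = 15/7

15/7


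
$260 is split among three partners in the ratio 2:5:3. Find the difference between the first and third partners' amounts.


Total parts = 2 + 5 + 3 = 10
Value per part = 260 / 10 = 26
Shares: 2*26=52, 5*26=130, 3*26=78
First share = 52, third share = 78
Difference = |52 - 78| = 26

26


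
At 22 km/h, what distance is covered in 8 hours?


Using distance = speed * time
Speed = 22 km/h
Time = 8 hours
Distance = 22 * 8
= 176 km

176


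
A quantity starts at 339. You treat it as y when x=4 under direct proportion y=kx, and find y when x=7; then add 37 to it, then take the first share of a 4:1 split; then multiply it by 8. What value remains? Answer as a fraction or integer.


Start with 339.
Step 1: Direct prop: k = (339)/4; new y = k*7 = 339*7/4 = 2373/4
Step 2: Add 37: 2373/4+37=2521/4; split 4:1 first = 2521/4*4/5 = 2521/5
Step 3: Multiply by 8: 2521/5 * 8 = 20168/5
Final result = 20168/5

20168/5


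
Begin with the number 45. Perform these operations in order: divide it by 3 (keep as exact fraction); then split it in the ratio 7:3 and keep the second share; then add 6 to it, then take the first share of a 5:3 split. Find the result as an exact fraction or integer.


Start with 45.
Step 1: Divide by 3: 45 / 3 = 15
Step 2: Split 7:3, second share = 15 * 3/10 = 9/2
Step 3: Add 6: 9/2+6=21/2; split 5:3 first = 21/2*5/8 = 105/16
Final result = 105/16

105/16


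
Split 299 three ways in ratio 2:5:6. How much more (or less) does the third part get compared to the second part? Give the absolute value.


Total parts = 2 + 5 + 6 = 13
Value per part = 299 / 13 = 23
Shares: 2*23=46, 5*23=115, 6*23=138
Third share = 138, second share = 115
Difference = |138 - 115| = 23

23


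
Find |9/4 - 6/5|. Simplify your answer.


Simplify: 9/4 = 9/4 and 6/5 = 6/5
Find common denominator: LCD = 20
Convert: 45/20 and 24/20
Difference = |45 - 24|/20 = 21/20
Simplified = 21/20

21/20


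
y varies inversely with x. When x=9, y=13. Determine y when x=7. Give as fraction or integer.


Inverse proportion: y = k/x
Find k: k = 9 * 13 = 117
Compute y at x=7: y = 117/7
y = 117/7

117/7


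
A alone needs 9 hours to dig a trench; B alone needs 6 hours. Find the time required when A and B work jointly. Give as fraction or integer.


Rate of A = 1/9 job per hour
Rate of B = 1/6 job per hour
Combined rate = 1/9 + 1/6
Find common denominator: (6 + 9)/(9*6) = 15/54
Combined rate = 5/18 job per hour
Time together = 1 / (5/18) = 18/5 hours

18/5


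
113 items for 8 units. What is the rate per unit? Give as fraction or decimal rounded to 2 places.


Total items = 113
Number of units = 8
Unit rate = 113 / 8
= 14.13 items per unit

14.13


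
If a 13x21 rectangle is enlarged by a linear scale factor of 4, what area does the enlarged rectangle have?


Original dimensions: 13 x 21
Enlargement factor = 4
New width = 13 * 4 = 52
New height = 21 * 4 = 84
New area = 52 * 84 = 4368

4368


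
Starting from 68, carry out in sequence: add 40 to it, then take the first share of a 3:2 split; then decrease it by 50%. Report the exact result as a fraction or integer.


Start with 68.
Step 1: Add 40: 68+40=108; split 3:2 first = 108*3/5 = 324/5
Step 2: Decrease by 50%: 324/5 * 50/100 = 162/5
Final result = 162/5

162/5
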